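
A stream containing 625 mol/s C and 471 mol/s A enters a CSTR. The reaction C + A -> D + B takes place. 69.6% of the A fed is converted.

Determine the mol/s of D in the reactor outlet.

A reacted = 0.696 × 471 = 327.8 mol/s; ν_A = −1, so ξ = 327.8/1 = 327.8 mol/s.
Outlet amounts (n = n₀ + ν ξ):
  C: 625 − 1(327.8) = 297.2
  A: 471 − 1(327.8) = 143.2
  D: 0 + 1(327.8) = 327.8
  B: 0 + 1(327.8) = 327.8

328 mol/s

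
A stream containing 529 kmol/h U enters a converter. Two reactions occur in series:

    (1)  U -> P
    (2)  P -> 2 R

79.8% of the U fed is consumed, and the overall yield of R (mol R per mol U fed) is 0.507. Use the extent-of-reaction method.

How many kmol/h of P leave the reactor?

Conversion of U: U consumed = 1ξ₁ = 0.798 × 529 → ξ₁ = 422.1 kmol/h.
Yield of R: 2ξ₂ / 529 = 0.507 → ξ₂ = 134.1 kmol/h.
Outlet amounts (n = n₀ + Σ ν·ξ):
  U: 529 − 1(422.1) = 106.9
  P: 0 + 1(422.1) − 1(134.1) = 288
  R: 0 + 2(134.1) = 268.2

288 kmol/h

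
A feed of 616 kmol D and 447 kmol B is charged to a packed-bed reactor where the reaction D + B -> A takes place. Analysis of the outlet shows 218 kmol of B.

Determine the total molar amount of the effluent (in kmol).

For B: n = n₀ − 1ξ → 218 = 447 − 1ξ, giving ξ = 229 kmol.
Outlet amounts (n = n₀ + ν ξ):
  D: 616 − 1(229) = 387
  B: 447 − 1(229) = 218
  A: 0 + 1(229) = 229
Total out = 387 + 218 + 229 = 834 kmol.

834 kmol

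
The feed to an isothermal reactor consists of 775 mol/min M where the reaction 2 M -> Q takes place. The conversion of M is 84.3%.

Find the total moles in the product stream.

448 mol/min

M reacted = 0.843 × 775 = 653.3 mol/min; ν_M = −2, so ξ = 653.3/2 = 326.7 mol/min.
Outlet amounts (n = n₀ + ν ξ):
  M: 775 − 2(326.7) = 121.7
  Q: 0 + 1(326.7) = 326.7
Total out = 121.7 + 326.7 = 448.3 mol/min.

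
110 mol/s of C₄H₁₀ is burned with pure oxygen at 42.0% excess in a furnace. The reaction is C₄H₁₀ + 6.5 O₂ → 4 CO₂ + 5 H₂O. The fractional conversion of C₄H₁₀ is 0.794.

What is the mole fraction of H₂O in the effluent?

Stoichiometric O₂ = 6.5 × 110 = 715 mol/s; O₂ fed = 715 × 1.420 = 1015 mol/s.
Fuel reacted = 0.794 × 110 → ξ = 87.34 mol/s.
Outlet (n = n₀ + ν ξ):
  C₄H₁₀: 110 − 1(87.34) = 22.66
  O₂: 1015 − 6.5(87.34) = 447.6
  CO₂: 0 + 4(87.34) = 349.4
  H₂O: 0 + 5(87.34) = 436.7
Total out = 1256 mol/s; y_H₂O = 436.7 / 1256 = 0.3476.

0.348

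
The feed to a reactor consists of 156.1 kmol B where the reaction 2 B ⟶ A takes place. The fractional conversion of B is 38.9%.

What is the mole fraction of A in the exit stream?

0.241

B reacted = 0.389 × 156.1 = 60.72 kmol; ν_B = −2, so ξ = 60.72/2 = 30.36 kmol.
Outlet amounts (n = n₀ + ν ξ):
  B: 156.1 − 2(30.36) = 95.38
  A: 0 + 1(30.36) = 30.36
Total out = 125.7 kmol; y_A = 30.36 / 125.7 = 0.2415.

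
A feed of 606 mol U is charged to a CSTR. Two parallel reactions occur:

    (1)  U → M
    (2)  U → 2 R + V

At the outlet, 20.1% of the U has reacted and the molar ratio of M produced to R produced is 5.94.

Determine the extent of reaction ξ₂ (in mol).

ξ₂ = 9.46 mol

Conversion of U: U consumed = 0.201 × 606 = 121.8 mol = 1ξ₁ + 1ξ₂.
Selectivity: 1ξ₁ / (2ξ₂) = 5.94 → ξ₁ = 11.88 ξ₂.
Substitute: (1·11.88 + 1) ξ₂ = 121.8 → ξ₂ = 9.457 mol, ξ₁ = 112.3 mol.
Outlet amounts (n = n₀ + Σ ν·ξ):
  U: 606 − 1(112.3) − 1(9.457) = 484.2
  M: 0 + 1(112.3) = 112.3
  R: 0 + 2(9.457) = 18.91
  V: 0 + 1(9.457) = 9.457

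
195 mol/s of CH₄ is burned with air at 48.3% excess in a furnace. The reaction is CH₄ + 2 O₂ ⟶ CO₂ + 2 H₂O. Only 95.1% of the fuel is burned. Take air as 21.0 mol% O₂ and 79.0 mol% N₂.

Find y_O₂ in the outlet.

0.0704

Stoichiometric O₂ = 2 × 195 = 390 mol/s; O₂ fed = 390 × 1.483 = 578.4 mol/s.
N₂ fed = 578.4 × 79/21 = 2176 mol/s.
Fuel reacted = 0.951 × 195 → ξ = 185.4 mol/s.
Outlet (n = n₀ + ν ξ):
  CH₄: 195 − 1(185.4) = 9.555
  O₂: 578.4 − 2(185.4) = 207.5
  N₂: 2176 (inert)
  CO₂: 0 + 1(185.4) = 185.4
  H₂O: 0 + 2(185.4) = 370.9
Total out = 2949 mol/s; y_O₂ = 207.5 / 2949 = 0.07035.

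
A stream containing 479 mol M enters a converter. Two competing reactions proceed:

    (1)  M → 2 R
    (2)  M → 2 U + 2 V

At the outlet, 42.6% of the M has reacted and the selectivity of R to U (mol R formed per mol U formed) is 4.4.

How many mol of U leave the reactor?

75.6 mol

Conversion of M: M consumed = 0.426 × 479 = 204.1 mol = 1ξ₁ + 1ξ₂.
Selectivity: 2ξ₁ / (2ξ₂) = 4.4 → ξ₁ = 4.4 ξ₂.
Substitute: (1·4.4 + 1) ξ₂ = 204.1 → ξ₂ = 37.79 mol, ξ₁ = 166.3 mol.
Outlet amounts (n = n₀ + Σ ν·ξ):
  M: 479 − 1(166.3) − 1(37.79) = 274.9
  R: 0 + 2(166.3) = 332.5
  U: 0 + 2(37.79) = 75.58
  V: 0 + 2(37.79) = 75.58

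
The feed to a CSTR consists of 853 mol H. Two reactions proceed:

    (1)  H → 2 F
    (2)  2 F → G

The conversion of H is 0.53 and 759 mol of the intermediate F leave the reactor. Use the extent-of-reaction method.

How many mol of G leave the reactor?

72.6 mol

Conversion of H: H consumed = 1ξ₁ = 0.53 × 853 → ξ₁ = 452.1 mol.
F balance: n_F = 0 + 2ξ₁ − 2ξ₂ = 759 → ξ₂ = (2·452.1 − 759)/2 = 72.59 mol.
Outlet amounts (n = n₀ + Σ ν·ξ):
  H: 853 − 1(452.1) = 400.9
  F: 0 + 2(452.1) − 2(72.59) = 759
  G: 0 + 1(72.59) = 72.59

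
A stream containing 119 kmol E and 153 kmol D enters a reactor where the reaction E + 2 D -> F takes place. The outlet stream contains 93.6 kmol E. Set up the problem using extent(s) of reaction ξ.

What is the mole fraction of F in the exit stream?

For E: n = n₀ − 1ξ → 93.6 = 119 − 1ξ, giving ξ = 25.4 kmol.
Outlet amounts (n = n₀ + ν ξ):
  E: 119 − 1(25.4) = 93.6
  D: 153 − 2(25.4) = 102.2
  F: 0 + 1(25.4) = 25.4
Total out = 221.2 kmol; y_F = 25.4 / 221.2 = 0.1148.

0.115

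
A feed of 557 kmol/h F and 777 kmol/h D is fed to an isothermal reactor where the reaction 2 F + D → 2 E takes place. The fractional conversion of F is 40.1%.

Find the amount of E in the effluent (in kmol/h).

F reacted = 0.401 × 557 = 223.4 kmol/h; ν_F = −2, so ξ = 223.4/2 = 111.7 kmol/h.
Outlet amounts (n = n₀ + ν ξ):
  F: 557 − 2(111.7) = 333.6
  D: 777 − 1(111.7) = 665.3
  E: 0 + 2(111.7) = 223.4

223 kmol/h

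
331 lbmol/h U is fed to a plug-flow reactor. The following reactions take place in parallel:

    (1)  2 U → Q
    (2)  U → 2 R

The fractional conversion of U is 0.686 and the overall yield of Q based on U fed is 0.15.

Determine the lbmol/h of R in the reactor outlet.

256 lbmol/h

Yield of Q: 1ξ₁ / 331 = 0.15 → ξ₁ = 49.65 lbmol/h.
Conversion of U: 2ξ₁ + 1ξ₂ = 0.686 × 331 = 227.1 → ξ₂ = 127.8 lbmol/h.
Outlet amounts (n = n₀ + Σ ν·ξ):
  U: 331 − 2(49.65) − 1(127.8) = 103.9
  Q: 0 + 1(49.65) = 49.65
  R: 0 + 2(127.8) = 255.5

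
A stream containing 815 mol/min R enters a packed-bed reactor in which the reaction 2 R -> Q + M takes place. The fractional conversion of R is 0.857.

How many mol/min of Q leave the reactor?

R reacted = 0.857 × 815 = 698.5 mol/min; ν_R = −2, so ξ = 698.5/2 = 349.2 mol/min.
Outlet amounts (n = n₀ + ν ξ):
  R: 815 − 2(349.2) = 116.5
  Q: 0 + 1(349.2) = 349.2
  M: 0 + 1(349.2) = 349.2

349 mol/min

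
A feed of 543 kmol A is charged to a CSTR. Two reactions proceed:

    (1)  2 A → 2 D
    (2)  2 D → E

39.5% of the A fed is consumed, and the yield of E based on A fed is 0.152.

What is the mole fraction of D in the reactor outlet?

0.107

Conversion of A: A consumed = 2ξ₁ = 0.395 × 543 → ξ₁ = 107.2 kmol.
Yield of E: 1ξ₂ / 543 = 0.152 → ξ₂ = 82.54 kmol.
Outlet amounts (n = n₀ + Σ ν·ξ):
  A: 543 − 2(107.2) = 328.5
  D: 0 + 2(107.2) − 2(82.54) = 49.41
  E: 0 + 1(82.54) = 82.54
Total out = 460.5 kmol; y_D = 49.41 / 460.5 = 0.1073.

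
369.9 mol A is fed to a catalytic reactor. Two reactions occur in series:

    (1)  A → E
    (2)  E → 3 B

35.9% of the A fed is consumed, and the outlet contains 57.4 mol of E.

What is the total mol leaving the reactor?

521 mol

Conversion of A: A consumed = 1ξ₁ = 0.359 × 369.9 → ξ₁ = 132.8 mol.
E balance: n_E = 0 + 1ξ₁ − 1ξ₂ = 57.4 → ξ₂ = (1·132.8 − 57.4)/1 = 75.39 mol.
Outlet amounts (n = n₀ + Σ ν·ξ):
  A: 369.9 − 1(132.8) = 237.1
  E: 0 + 1(132.8) − 1(75.39) = 57.4
  B: 0 + 3(75.39) = 226.2
Total out = 237.1 + 57.4 + 226.2 = 520.7 mol.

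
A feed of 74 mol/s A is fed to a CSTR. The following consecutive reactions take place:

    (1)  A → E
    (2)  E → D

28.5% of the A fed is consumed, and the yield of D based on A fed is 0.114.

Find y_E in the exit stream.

Conversion of A: A consumed = 1ξ₁ = 0.285 × 74 → ξ₁ = 21.09 mol/s.
Yield of D: 1ξ₂ / 74 = 0.114 → ξ₂ = 8.436 mol/s.
Outlet amounts (n = n₀ + Σ ν·ξ):
  A: 74 − 1(21.09) = 52.91
  E: 0 + 1(21.09) − 1(8.436) = 12.65
  D: 0 + 1(8.436) = 8.436
Total out = 74 mol/s; y_E = 12.65 / 74 = 0.171.

0.171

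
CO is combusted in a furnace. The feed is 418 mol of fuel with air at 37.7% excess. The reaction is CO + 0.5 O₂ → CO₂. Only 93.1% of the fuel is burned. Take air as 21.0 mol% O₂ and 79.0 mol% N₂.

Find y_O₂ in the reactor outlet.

0.0585

Stoichiometric O₂ = 0.5 × 418 = 209 mol; O₂ fed = 209 × 1.377 = 287.8 mol.
N₂ fed = 287.8 × 79/21 = 1083 mol.
Fuel reacted = 0.931 × 418 → ξ = 389.2 mol.
Outlet (n = n₀ + ν ξ):
  CO: 418 − 1(389.2) = 28.84
  O₂: 287.8 − 0.5(389.2) = 93.21
  N₂: 1083 (inert)
  CO₂: 0 + 1(389.2) = 389.2
Total out = 1594 mol; y_O₂ = 93.21 / 1594 = 0.05848.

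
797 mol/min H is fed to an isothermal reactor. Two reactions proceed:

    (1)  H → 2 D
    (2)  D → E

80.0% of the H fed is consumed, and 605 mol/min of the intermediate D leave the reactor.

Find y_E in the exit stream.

0.467

Conversion of H: H consumed = 1ξ₁ = 0.8 × 797 → ξ₁ = 637.6 mol/min.
D balance: n_D = 0 + 2ξ₁ − 1ξ₂ = 605 → ξ₂ = (2·637.6 − 605)/1 = 670.2 mol/min.
Outlet amounts (n = n₀ + Σ ν·ξ):
  H: 797 − 1(637.6) = 159.4
  D: 0 + 2(637.6) − 1(670.2) = 605
  E: 0 + 1(670.2) = 670.2
Total out = 1435 mol/min; y_E = 670.2 / 1435 = 0.4672.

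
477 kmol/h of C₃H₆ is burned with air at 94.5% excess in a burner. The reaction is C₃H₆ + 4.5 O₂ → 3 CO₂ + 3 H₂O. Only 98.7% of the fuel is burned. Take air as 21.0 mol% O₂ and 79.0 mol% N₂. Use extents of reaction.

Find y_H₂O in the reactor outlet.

Stoichiometric O₂ = 4.5 × 477 = 2146 kmol/h; O₂ fed = 2146 × 1.945 = 4175 kmol/h.
N₂ fed = 4175 × 79/21 = 15710 kmol/h.
Fuel reacted = 0.987 × 477 → ξ = 470.8 kmol/h.
Outlet (n = n₀ + ν ξ):
  C₃H₆: 477 − 1(470.8) = 6.201
  O₂: 4175 − 4.5(470.8) = 2056
  N₂: 15710 (inert)
  CO₂: 0 + 3(470.8) = 1412
  H₂O: 0 + 3(470.8) = 1412
Total out = 20590 kmol/h; y_H₂O = 1412 / 20590 = 0.06859.

0.0686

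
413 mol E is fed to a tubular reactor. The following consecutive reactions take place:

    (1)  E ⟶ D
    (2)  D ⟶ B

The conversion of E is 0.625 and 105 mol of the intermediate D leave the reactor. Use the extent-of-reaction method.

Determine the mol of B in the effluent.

Conversion of E: E consumed = 1ξ₁ = 0.625 × 413 → ξ₁ = 258.1 mol.
D balance: n_D = 0 + 1ξ₁ − 1ξ₂ = 105 → ξ₂ = (1·258.1 − 105)/1 = 153.1 mol.
Outlet amounts (n = n₀ + Σ ν·ξ):
  E: 413 − 1(258.1) = 154.9
  D: 0 + 1(258.1) − 1(153.1) = 105
  B: 0 + 1(153.1) = 153.1

153 mol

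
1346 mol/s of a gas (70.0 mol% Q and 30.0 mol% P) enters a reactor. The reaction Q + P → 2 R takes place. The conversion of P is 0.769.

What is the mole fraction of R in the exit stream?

P reacted = 0.769 × 403.8 = 310.5 mol/s; ν_P = −1, so ξ = 310.5/1 = 310.5 mol/s.
Outlet amounts (n = n₀ + ν ξ):
  Q: 942.2 − 1(310.5) = 631.7
  P: 403.8 − 1(310.5) = 93.28
  R: 0 + 2(310.5) = 621
Total out = 1346 mol/s; y_R = 621 / 1346 = 0.4614.

0.461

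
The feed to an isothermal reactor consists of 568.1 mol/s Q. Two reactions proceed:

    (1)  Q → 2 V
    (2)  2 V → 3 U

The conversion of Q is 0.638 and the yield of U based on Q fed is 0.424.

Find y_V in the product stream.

Conversion of Q: Q consumed = 1ξ₁ = 0.638 × 568.1 → ξ₁ = 362.4 mol/s.
Yield of U: 3ξ₂ / 568.1 = 0.424 → ξ₂ = 80.29 mol/s.
Outlet amounts (n = n₀ + Σ ν·ξ):
  Q: 568.1 − 1(362.4) = 205.7
  V: 0 + 2(362.4) − 2(80.29) = 564.3
  U: 0 + 3(80.29) = 240.9
Total out = 1011 mol/s; y_V = 564.3 / 1011 = 0.5583.

0.558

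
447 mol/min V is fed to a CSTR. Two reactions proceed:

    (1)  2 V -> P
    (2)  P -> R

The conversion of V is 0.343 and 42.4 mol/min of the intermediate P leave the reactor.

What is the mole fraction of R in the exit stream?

0.0925

Conversion of V: V consumed = 2ξ₁ = 0.343 × 447 → ξ₁ = 76.66 mol/min.
P balance: n_P = 0 + 1ξ₁ − 1ξ₂ = 42.4 → ξ₂ = (1·76.66 − 42.4)/1 = 34.26 mol/min.
Outlet amounts (n = n₀ + Σ ν·ξ):
  V: 447 − 2(76.66) = 293.7
  P: 0 + 1(76.66) − 1(34.26) = 42.4
  R: 0 + 1(34.26) = 34.26
Total out = 370.3 mol/min; y_R = 34.26 / 370.3 = 0.09251.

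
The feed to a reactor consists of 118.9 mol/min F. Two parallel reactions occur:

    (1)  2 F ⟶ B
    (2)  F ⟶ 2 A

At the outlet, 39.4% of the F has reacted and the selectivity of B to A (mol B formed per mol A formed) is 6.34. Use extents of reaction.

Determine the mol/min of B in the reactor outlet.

22.5 mol/min

Conversion of F: F consumed = 0.394 × 118.9 = 46.85 mol/min = 2ξ₁ + 1ξ₂.
Selectivity: 1ξ₁ / (2ξ₂) = 6.34 → ξ₁ = 12.68 ξ₂.
Substitute: (2·12.68 + 1) ξ₂ = 46.85 → ξ₂ = 1.777 mol/min, ξ₁ = 22.53 mol/min.
Outlet amounts (n = n₀ + Σ ν·ξ):
  F: 118.9 − 2(22.53) − 1(1.777) = 72.05
  B: 0 + 1(22.53) = 22.53
  A: 0 + 2(1.777) = 3.554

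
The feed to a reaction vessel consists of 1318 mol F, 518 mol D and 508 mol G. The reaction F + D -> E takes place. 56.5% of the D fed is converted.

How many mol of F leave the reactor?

D reacted = 0.565 × 518 = 292.7 mol; ν_D = −1, so ξ = 292.7/1 = 292.7 mol.
Outlet amounts (n = n₀ + ν ξ):
  F: 1318 − 1(292.7) = 1025
  D: 518 − 1(292.7) = 225.3
  E: 0 + 1(292.7) = 292.7
  G: 508 (inert)

1030 mol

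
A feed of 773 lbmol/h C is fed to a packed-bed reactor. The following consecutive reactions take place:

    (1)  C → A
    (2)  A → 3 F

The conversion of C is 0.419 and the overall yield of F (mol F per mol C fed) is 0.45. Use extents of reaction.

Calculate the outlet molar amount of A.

Conversion of C: C consumed = 1ξ₁ = 0.419 × 773 → ξ₁ = 323.9 lbmol/h.
Yield of F: 3ξ₂ / 773 = 0.45 → ξ₂ = 116 lbmol/h.
Outlet amounts (n = n₀ + Σ ν·ξ):
  C: 773 − 1(323.9) = 449.1
  A: 0 + 1(323.9) − 1(116) = 207.9
  F: 0 + 3(116) = 347.9

208 lbmol/h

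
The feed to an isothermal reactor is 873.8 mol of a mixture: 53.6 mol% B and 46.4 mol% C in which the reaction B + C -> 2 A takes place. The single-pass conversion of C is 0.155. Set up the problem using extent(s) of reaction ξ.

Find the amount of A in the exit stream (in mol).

126 mol

C reacted = 0.155 × 405.4 = 62.84 mol; ν_C = −1, so ξ = 62.84/1 = 62.84 mol.
Outlet amounts (n = n₀ + ν ξ):
  B: 468.4 − 1(62.84) = 405.5
  C: 405.4 − 1(62.84) = 342.6
  A: 0 + 2(62.84) = 125.7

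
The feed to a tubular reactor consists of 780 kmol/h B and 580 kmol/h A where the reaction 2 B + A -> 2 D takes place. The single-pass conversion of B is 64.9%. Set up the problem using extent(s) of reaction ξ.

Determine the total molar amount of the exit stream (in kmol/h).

1110 kmol/h

B reacted = 0.649 × 780 = 506.2 kmol/h; ν_B = −2, so ξ = 506.2/2 = 253.1 kmol/h.
Outlet amounts (n = n₀ + ν ξ):
  B: 780 − 2(253.1) = 273.8
  A: 580 − 1(253.1) = 326.9
  D: 0 + 2(253.1) = 506.2
Total out = 273.8 + 326.9 + 506.2 = 1107 kmol/h.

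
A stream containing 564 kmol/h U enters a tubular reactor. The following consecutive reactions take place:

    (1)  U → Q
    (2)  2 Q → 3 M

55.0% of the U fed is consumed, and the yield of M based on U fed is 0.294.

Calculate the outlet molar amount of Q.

200 kmol/h

Conversion of U: U consumed = 1ξ₁ = 0.55 × 564 → ξ₁ = 310.2 kmol/h.
Yield of M: 3ξ₂ / 564 = 0.294 → ξ₂ = 55.27 kmol/h.
Outlet amounts (n = n₀ + Σ ν·ξ):
  U: 564 − 1(310.2) = 253.8
  Q: 0 + 1(310.2) − 2(55.27) = 199.7
  M: 0 + 3(55.27) = 165.8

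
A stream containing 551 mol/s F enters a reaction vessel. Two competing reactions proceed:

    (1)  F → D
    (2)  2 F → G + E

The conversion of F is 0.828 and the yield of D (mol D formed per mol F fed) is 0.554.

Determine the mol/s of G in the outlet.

Yield of D: 1ξ₁ / 551 = 0.554 → ξ₁ = 305.3 mol/s.
Conversion of F: 1ξ₁ + 2ξ₂ = 0.828 × 551 = 456.2 → ξ₂ = 75.49 mol/s.
Outlet amounts (n = n₀ + Σ ν·ξ):
  F: 551 − 1(305.3) − 2(75.49) = 94.77
  D: 0 + 1(305.3) = 305.3
  G: 0 + 1(75.49) = 75.49
  E: 0 + 1(75.49) = 75.49

75.5 mol/s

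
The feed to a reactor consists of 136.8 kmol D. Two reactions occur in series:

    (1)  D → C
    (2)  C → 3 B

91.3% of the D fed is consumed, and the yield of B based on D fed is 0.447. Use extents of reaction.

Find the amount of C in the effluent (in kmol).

105 kmol

Conversion of D: D consumed = 1ξ₁ = 0.913 × 136.8 → ξ₁ = 124.9 kmol.
Yield of B: 3ξ₂ / 136.8 = 0.447 → ξ₂ = 20.38 kmol.
Outlet amounts (n = n₀ + Σ ν·ξ):
  D: 136.8 − 1(124.9) = 11.9
  C: 0 + 1(124.9) − 1(20.38) = 104.5
  B: 0 + 3(20.38) = 61.15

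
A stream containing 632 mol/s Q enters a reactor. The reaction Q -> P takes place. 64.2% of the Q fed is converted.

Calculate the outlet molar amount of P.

406 mol/s

Q reacted = 0.642 × 632 = 405.7 mol/s; ν_Q = −1, so ξ = 405.7/1 = 405.7 mol/s.
Outlet amounts (n = n₀ + ν ξ):
  Q: 632 − 1(405.7) = 226.3
  P: 0 + 1(405.7) = 405.7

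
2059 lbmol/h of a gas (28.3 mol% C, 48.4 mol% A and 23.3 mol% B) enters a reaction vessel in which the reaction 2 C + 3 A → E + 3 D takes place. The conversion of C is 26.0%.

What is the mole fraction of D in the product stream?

C reacted = 0.26 × 582.7 = 151.5 lbmol/h; ν_C = −2, so ξ = 151.5/2 = 75.75 lbmol/h.
Outlet amounts (n = n₀ + ν ξ):
  C: 582.7 − 2(75.75) = 431.2
  A: 996.6 − 3(75.75) = 769.3
  E: 0 + 1(75.75) = 75.75
  D: 0 + 3(75.75) = 227.3
  B: 479.7 (inert)
Total out = 1983 lbmol/h; y_D = 227.3 / 1983 = 0.1146.

0.115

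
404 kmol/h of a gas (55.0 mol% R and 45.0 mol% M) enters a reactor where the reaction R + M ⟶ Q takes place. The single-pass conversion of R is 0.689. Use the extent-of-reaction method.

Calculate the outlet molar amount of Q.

153 kmol/h

R reacted = 0.689 × 222.2 = 153.1 kmol/h; ν_R = −1, so ξ = 153.1/1 = 153.1 kmol/h.
Outlet amounts (n = n₀ + ν ξ):
  R: 222.2 − 1(153.1) = 69.1
  M: 181.8 − 1(153.1) = 28.7
  Q: 0 + 1(153.1) = 153.1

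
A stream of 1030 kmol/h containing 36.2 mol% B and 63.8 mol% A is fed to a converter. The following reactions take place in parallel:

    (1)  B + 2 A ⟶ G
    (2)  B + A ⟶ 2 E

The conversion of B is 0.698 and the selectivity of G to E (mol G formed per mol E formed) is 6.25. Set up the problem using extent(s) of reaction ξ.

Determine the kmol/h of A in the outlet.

Conversion of B: B consumed = 0.698 × 372.9 = 260.3 kmol/h = 1ξ₁ + 1ξ₂.
Selectivity: 1ξ₁ / (2ξ₂) = 6.25 → ξ₁ = 12.5 ξ₂.
Substitute: (1·12.5 + 1) ξ₂ = 260.3 → ξ₂ = 19.28 kmol/h, ξ₁ = 241 kmol/h.
Outlet amounts (n = n₀ + Σ ν·ξ):
  B: 372.9 − 1(241) − 1(19.28) = 112.6
  A: 657.1 − 2(241) − 1(19.28) = 155.9
  G: 0 + 1(241) = 241
  E: 0 + 2(19.28) = 38.56

156 kmol/h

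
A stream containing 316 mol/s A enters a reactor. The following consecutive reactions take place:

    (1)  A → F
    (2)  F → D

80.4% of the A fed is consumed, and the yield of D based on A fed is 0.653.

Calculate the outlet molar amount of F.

Conversion of A: A consumed = 1ξ₁ = 0.804 × 316 → ξ₁ = 254.1 mol/s.
Yield of D: 1ξ₂ / 316 = 0.653 → ξ₂ = 206.3 mol/s.
Outlet amounts (n = n₀ + Σ ν·ξ):
  A: 316 − 1(254.1) = 61.94
  F: 0 + 1(254.1) − 1(206.3) = 47.72
  D: 0 + 1(206.3) = 206.3

47.7 mol/s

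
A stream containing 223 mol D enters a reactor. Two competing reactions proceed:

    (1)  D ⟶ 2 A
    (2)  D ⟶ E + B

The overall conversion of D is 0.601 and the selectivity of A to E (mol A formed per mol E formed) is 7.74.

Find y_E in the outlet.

Conversion of D: D consumed = 0.601 × 223 = 134 mol = 1ξ₁ + 1ξ₂.
Selectivity: 2ξ₁ / (1ξ₂) = 7.74 → ξ₁ = 3.87 ξ₂.
Substitute: (1·3.87 + 1) ξ₂ = 134 → ξ₂ = 27.52 mol, ξ₁ = 106.5 mol.
Outlet amounts (n = n₀ + Σ ν·ξ):
  D: 223 − 1(106.5) − 1(27.52) = 88.98
  A: 0 + 2(106.5) = 213
  E: 0 + 1(27.52) = 27.52
  B: 0 + 1(27.52) = 27.52
Total out = 357 mol; y_E = 27.52 / 357 = 0.07708.

0.0771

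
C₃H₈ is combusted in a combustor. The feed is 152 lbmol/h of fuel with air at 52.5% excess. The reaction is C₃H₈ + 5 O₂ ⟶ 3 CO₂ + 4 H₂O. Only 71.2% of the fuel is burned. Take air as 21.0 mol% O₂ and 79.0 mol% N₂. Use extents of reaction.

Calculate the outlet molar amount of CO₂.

Stoichiometric O₂ = 5 × 152 = 760 lbmol/h; O₂ fed = 760 × 1.525 = 1159 lbmol/h.
N₂ fed = 1159 × 79/21 = 4360 lbmol/h.
Fuel reacted = 0.712 × 152 → ξ = 108.2 lbmol/h.
Outlet (n = n₀ + ν ξ):
  C₃H₈: 152 − 1(108.2) = 43.78
  O₂: 1159 − 5(108.2) = 617.9
  N₂: 4360 (inert)
  CO₂: 0 + 3(108.2) = 324.7
  H₂O: 0 + 4(108.2) = 432.9

325 lbmol/h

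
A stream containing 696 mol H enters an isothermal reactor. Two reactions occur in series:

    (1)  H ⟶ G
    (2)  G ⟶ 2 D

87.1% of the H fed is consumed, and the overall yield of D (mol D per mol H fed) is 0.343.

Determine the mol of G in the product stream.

Conversion of H: H consumed = 1ξ₁ = 0.871 × 696 → ξ₁ = 606.2 mol.
Yield of D: 2ξ₂ / 696 = 0.343 → ξ₂ = 119.4 mol.
Outlet amounts (n = n₀ + Σ ν·ξ):
  H: 696 − 1(606.2) = 89.78
  G: 0 + 1(606.2) − 1(119.4) = 486.9
  D: 0 + 2(119.4) = 238.7

487 mol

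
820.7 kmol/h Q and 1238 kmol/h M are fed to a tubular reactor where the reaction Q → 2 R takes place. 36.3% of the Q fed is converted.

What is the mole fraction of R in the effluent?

0.253

Q reacted = 0.363 × 820.7 = 297.9 kmol/h; ν_Q = −1, so ξ = 297.9/1 = 297.9 kmol/h.
Outlet amounts (n = n₀ + ν ξ):
  Q: 820.7 − 1(297.9) = 522.8
  R: 0 + 2(297.9) = 595.8
  M: 1238 (inert)
Total out = 2357 kmol/h; y_R = 595.8 / 2357 = 0.2528.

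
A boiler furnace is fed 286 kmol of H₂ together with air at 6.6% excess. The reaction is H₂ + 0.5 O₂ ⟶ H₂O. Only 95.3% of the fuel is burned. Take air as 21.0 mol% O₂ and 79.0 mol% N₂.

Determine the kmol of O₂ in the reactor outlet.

16.2 kmol

Stoichiometric O₂ = 0.5 × 286 = 143 kmol; O₂ fed = 143 × 1.066 = 152.4 kmol.
N₂ fed = 152.4 × 79/21 = 573.5 kmol.
Fuel reacted = 0.953 × 286 → ξ = 272.6 kmol.
Outlet (n = n₀ + ν ξ):
  H₂: 286 − 1(272.6) = 13.44
  O₂: 152.4 − 0.5(272.6) = 16.16
  N₂: 573.5 (inert)
  H₂O: 0 + 1(272.6) = 272.6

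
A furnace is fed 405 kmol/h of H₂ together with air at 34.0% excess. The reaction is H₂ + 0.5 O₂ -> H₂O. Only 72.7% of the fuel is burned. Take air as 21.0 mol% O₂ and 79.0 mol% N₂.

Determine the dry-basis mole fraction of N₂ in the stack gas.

Stoichiometric O₂ = 0.5 × 405 = 202.5 kmol/h; O₂ fed = 202.5 × 1.340 = 271.4 kmol/h.
N₂ fed = 271.4 × 79/21 = 1021 kmol/h.
Fuel reacted = 0.727 × 405 → ξ = 294.4 kmol/h.
Outlet (n = n₀ + ν ξ):
  H₂: 405 − 1(294.4) = 110.6
  O₂: 271.4 − 0.5(294.4) = 124.1
  N₂: 1021 (inert)
  H₂O: 0 + 1(294.4) = 294.4
Dry total = 1255 kmol/h; y_N₂ (dry) = 1021 / 1255 = 0.8131.

0.813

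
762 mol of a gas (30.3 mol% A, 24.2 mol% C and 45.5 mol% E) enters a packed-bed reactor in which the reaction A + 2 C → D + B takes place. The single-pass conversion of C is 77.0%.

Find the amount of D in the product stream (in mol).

71 mol

C reacted = 0.77 × 184.4 = 142 mol; ν_C = −2, so ξ = 142/2 = 71 mol.
Outlet amounts (n = n₀ + ν ξ):
  A: 230.9 − 1(71) = 159.9
  C: 184.4 − 2(71) = 42.41
  D: 0 + 1(71) = 71
  B: 0 + 1(71) = 71
  E: 346.7 (inert)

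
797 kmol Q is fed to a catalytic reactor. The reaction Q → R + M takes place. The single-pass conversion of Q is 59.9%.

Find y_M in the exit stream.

0.375

Q reacted = 0.599 × 797 = 477.4 kmol; ν_Q = −1, so ξ = 477.4/1 = 477.4 kmol.
Outlet amounts (n = n₀ + ν ξ):
  Q: 797 − 1(477.4) = 319.6
  R: 0 + 1(477.4) = 477.4
  M: 0 + 1(477.4) = 477.4
Total out = 1274 kmol; y_M = 477.4 / 1274 = 0.3746.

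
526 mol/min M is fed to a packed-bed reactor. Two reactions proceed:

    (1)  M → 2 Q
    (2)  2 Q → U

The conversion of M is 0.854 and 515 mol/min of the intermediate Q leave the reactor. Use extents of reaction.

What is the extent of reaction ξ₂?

ξ₂ = 192 mol/min

Conversion of M: M consumed = 1ξ₁ = 0.854 × 526 → ξ₁ = 449.2 mol/min.
Q balance: n_Q = 0 + 2ξ₁ − 2ξ₂ = 515 → ξ₂ = (2·449.2 − 515)/2 = 191.7 mol/min.
Outlet amounts (n = n₀ + Σ ν·ξ):
  M: 526 − 1(449.2) = 76.8
  Q: 0 + 2(449.2) − 2(191.7) = 515
  U: 0 + 1(191.7) = 191.7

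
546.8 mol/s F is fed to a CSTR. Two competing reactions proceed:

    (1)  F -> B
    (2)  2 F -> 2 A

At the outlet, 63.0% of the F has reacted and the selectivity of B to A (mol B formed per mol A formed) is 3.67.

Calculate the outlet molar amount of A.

Conversion of F: F consumed = 0.63 × 546.8 = 344.5 mol/s = 1ξ₁ + 2ξ₂.
Selectivity: 1ξ₁ / (2ξ₂) = 3.67 → ξ₁ = 7.34 ξ₂.
Substitute: (1·7.34 + 2) ξ₂ = 344.5 → ξ₂ = 36.88 mol/s, ξ₁ = 270.7 mol/s.
Outlet amounts (n = n₀ + Σ ν·ξ):
  F: 546.8 − 1(270.7) − 2(36.88) = 202.3
  B: 0 + 1(270.7) = 270.7
  A: 0 + 2(36.88) = 73.77

73.8 mol/s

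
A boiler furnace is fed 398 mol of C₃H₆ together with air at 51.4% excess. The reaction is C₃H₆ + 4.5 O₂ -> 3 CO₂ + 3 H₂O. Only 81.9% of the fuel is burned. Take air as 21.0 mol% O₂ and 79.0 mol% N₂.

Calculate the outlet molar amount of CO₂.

978 mol

Stoichiometric O₂ = 4.5 × 398 = 1791 mol; O₂ fed = 1791 × 1.514 = 2712 mol.
N₂ fed = 2712 × 79/21 = 10200 mol.
Fuel reacted = 0.819 × 398 → ξ = 326 mol.
Outlet (n = n₀ + ν ξ):
  C₃H₆: 398 − 1(326) = 72.04
  O₂: 2712 − 4.5(326) = 1245
  N₂: 10200 (inert)
  CO₂: 0 + 3(326) = 977.9
  H₂O: 0 + 3(326) = 977.9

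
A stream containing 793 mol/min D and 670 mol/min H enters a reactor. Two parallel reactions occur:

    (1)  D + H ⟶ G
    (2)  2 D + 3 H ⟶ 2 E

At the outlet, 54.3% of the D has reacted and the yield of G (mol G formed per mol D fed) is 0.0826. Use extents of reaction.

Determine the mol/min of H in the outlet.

56.9 mol/min

Yield of G: 1ξ₁ / 793 = 0.0826 → ξ₁ = 65.5 mol/min.
Conversion of D: 1ξ₁ + 2ξ₂ = 0.543 × 793 = 430.6 → ξ₂ = 182.5 mol/min.
Outlet amounts (n = n₀ + Σ ν·ξ):
  D: 793 − 1(65.5) − 2(182.5) = 362.4
  H: 670 − 1(65.5) − 3(182.5) = 56.85
  G: 0 + 1(65.5) = 65.5
  E: 0 + 2(182.5) = 365.1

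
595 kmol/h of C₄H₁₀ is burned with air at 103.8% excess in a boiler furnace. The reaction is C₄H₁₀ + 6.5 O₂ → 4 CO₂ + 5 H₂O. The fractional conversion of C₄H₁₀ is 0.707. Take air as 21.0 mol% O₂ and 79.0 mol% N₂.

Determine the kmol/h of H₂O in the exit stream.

Stoichiometric O₂ = 6.5 × 595 = 3868 kmol/h; O₂ fed = 3868 × 2.038 = 7882 kmol/h.
N₂ fed = 7882 × 79/21 = 29650 kmol/h.
Fuel reacted = 0.707 × 595 → ξ = 420.7 kmol/h.
Outlet (n = n₀ + ν ξ):
  C₄H₁₀: 595 − 1(420.7) = 174.3
  O₂: 7882 − 6.5(420.7) = 5148
  N₂: 29650 (inert)
  CO₂: 0 + 4(420.7) = 1683
  H₂O: 0 + 5(420.7) = 2103

2100 kmol/h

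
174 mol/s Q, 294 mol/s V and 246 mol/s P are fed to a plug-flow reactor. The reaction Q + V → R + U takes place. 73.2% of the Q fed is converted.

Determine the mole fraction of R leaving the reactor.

0.178

Q reacted = 0.732 × 174 = 127.4 mol/s; ν_Q = −1, so ξ = 127.4/1 = 127.4 mol/s.
Outlet amounts (n = n₀ + ν ξ):
  Q: 174 − 1(127.4) = 46.63
  V: 294 − 1(127.4) = 166.6
  R: 0 + 1(127.4) = 127.4
  U: 0 + 1(127.4) = 127.4
  P: 246 (inert)
Total out = 714 mol/s; y_R = 127.4 / 714 = 0.1784.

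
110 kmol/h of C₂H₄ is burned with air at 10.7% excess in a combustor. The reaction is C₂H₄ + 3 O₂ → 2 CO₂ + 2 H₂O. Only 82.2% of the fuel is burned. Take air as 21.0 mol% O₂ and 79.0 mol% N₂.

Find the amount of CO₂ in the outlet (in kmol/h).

181 kmol/h

Stoichiometric O₂ = 3 × 110 = 330 kmol/h; O₂ fed = 330 × 1.107 = 365.3 kmol/h.
N₂ fed = 365.3 × 79/21 = 1374 kmol/h.
Fuel reacted = 0.822 × 110 → ξ = 90.42 kmol/h.
Outlet (n = n₀ + ν ξ):
  C₂H₄: 110 − 1(90.42) = 19.58
  O₂: 365.3 − 3(90.42) = 94.05
  N₂: 1374 (inert)
  CO₂: 0 + 2(90.42) = 180.8
  H₂O: 0 + 2(90.42) = 180.8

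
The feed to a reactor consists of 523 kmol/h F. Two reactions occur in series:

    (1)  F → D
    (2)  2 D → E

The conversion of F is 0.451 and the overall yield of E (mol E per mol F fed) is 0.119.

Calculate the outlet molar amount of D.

Conversion of F: F consumed = 1ξ₁ = 0.451 × 523 → ξ₁ = 235.9 kmol/h.
Yield of E: 1ξ₂ / 523 = 0.119 → ξ₂ = 62.24 kmol/h.
Outlet amounts (n = n₀ + Σ ν·ξ):
  F: 523 − 1(235.9) = 287.1
  D: 0 + 1(235.9) − 2(62.24) = 111.4
  E: 0 + 1(62.24) = 62.24

111 kmol/h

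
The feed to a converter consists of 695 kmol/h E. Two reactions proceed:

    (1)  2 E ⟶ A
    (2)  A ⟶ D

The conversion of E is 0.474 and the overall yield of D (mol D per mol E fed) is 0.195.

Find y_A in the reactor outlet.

0.055

Conversion of E: E consumed = 2ξ₁ = 0.474 × 695 → ξ₁ = 164.7 kmol/h.
Yield of D: 1ξ₂ / 695 = 0.195 → ξ₂ = 135.5 kmol/h.
Outlet amounts (n = n₀ + Σ ν·ξ):
  E: 695 − 2(164.7) = 365.6
  A: 0 + 1(164.7) − 1(135.5) = 29.19
  D: 0 + 1(135.5) = 135.5
Total out = 530.3 kmol/h; y_A = 29.19 / 530.3 = 0.05505.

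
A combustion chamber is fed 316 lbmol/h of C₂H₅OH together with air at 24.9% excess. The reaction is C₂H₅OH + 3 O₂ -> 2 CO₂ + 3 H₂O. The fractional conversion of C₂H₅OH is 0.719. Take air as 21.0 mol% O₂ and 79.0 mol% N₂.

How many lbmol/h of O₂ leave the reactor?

Stoichiometric O₂ = 3 × 316 = 948 lbmol/h; O₂ fed = 948 × 1.249 = 1184 lbmol/h.
N₂ fed = 1184 × 79/21 = 4454 lbmol/h.
Fuel reacted = 0.719 × 316 → ξ = 227.2 lbmol/h.
Outlet (n = n₀ + ν ξ):
  C₂H₅OH: 316 − 1(227.2) = 88.8
  O₂: 1184 − 3(227.2) = 502.4
  N₂: 4454 (inert)
  CO₂: 0 + 2(227.2) = 454.4
  H₂O: 0 + 3(227.2) = 681.6

502 lbmol/h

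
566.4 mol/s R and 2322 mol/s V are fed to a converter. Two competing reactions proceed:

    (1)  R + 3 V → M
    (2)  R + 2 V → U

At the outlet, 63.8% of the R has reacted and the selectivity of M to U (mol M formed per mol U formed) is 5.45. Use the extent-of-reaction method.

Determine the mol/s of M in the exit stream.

Conversion of R: R consumed = 0.638 × 566.4 = 361.4 mol/s = 1ξ₁ + 1ξ₂.
Selectivity: 1ξ₁ / (1ξ₂) = 5.45 → ξ₁ = 5.45 ξ₂.
Substitute: (1·5.45 + 1) ξ₂ = 361.4 → ξ₂ = 56.03 mol/s, ξ₁ = 305.3 mol/s.
Outlet amounts (n = n₀ + Σ ν·ξ):
  R: 566.4 − 1(305.3) − 1(56.03) = 205
  V: 2322 − 3(305.3) − 2(56.03) = 1294
  M: 0 + 1(305.3) = 305.3
  U: 0 + 1(56.03) = 56.03

305 mol/s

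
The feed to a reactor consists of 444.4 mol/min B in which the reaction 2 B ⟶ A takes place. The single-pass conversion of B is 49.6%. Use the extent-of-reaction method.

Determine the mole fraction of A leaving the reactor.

0.33

B reacted = 0.496 × 444.4 = 220.4 mol/min; ν_B = −2, so ξ = 220.4/2 = 110.2 mol/min.
Outlet amounts (n = n₀ + ν ξ):
  B: 444.4 − 2(110.2) = 224
  A: 0 + 1(110.2) = 110.2
Total out = 334.2 mol/min; y_A = 110.2 / 334.2 = 0.3298.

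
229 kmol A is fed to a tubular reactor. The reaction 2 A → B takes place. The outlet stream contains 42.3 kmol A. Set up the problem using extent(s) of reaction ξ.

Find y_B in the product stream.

For A: n = n₀ − 2ξ → 42.3 = 229 − 2ξ, giving ξ = 93.35 kmol.
Outlet amounts (n = n₀ + ν ξ):
  A: 229 − 2(93.35) = 42.3
  B: 0 + 1(93.35) = 93.35
Total out = 135.7 kmol; y_B = 93.35 / 135.7 = 0.6882.

0.688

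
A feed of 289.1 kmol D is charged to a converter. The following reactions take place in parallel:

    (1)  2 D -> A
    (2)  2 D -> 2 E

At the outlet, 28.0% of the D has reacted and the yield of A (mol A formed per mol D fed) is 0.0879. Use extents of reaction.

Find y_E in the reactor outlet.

0.114

Yield of A: 1ξ₁ / 289.1 = 0.0879 → ξ₁ = 25.41 kmol.
Conversion of D: 2ξ₁ + 2ξ₂ = 0.28 × 289.1 = 80.95 → ξ₂ = 15.06 kmol.
Outlet amounts (n = n₀ + Σ ν·ξ):
  D: 289.1 − 2(25.41) − 2(15.06) = 208.2
  A: 0 + 1(25.41) = 25.41
  E: 0 + 2(15.06) = 30.12
Total out = 263.7 kmol; y_E = 30.12 / 263.7 = 0.1142.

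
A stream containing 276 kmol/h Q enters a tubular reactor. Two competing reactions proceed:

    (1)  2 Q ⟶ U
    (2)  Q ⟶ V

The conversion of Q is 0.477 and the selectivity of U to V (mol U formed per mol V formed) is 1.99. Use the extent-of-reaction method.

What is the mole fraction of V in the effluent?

0.118

Conversion of Q: Q consumed = 0.477 × 276 = 131.7 kmol/h = 2ξ₁ + 1ξ₂.
Selectivity: 1ξ₁ / (1ξ₂) = 1.99 → ξ₁ = 1.99 ξ₂.
Substitute: (2·1.99 + 1) ξ₂ = 131.7 → ξ₂ = 26.44 kmol/h, ξ₁ = 52.61 kmol/h.
Outlet amounts (n = n₀ + Σ ν·ξ):
  Q: 276 − 2(52.61) − 1(26.44) = 144.3
  U: 0 + 1(52.61) = 52.61
  V: 0 + 1(26.44) = 26.44
Total out = 223.4 kmol/h; y_V = 26.44 / 223.4 = 0.1183.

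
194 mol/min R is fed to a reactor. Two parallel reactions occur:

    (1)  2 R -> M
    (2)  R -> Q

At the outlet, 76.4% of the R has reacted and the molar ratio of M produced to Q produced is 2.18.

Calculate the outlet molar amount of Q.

Conversion of R: R consumed = 0.764 × 194 = 148.2 mol/min = 2ξ₁ + 1ξ₂.
Selectivity: 1ξ₁ / (1ξ₂) = 2.18 → ξ₁ = 2.18 ξ₂.
Substitute: (2·2.18 + 1) ξ₂ = 148.2 → ξ₂ = 27.65 mol/min, ξ₁ = 60.28 mol/min.
Outlet amounts (n = n₀ + Σ ν·ξ):
  R: 194 − 2(60.28) − 1(27.65) = 45.78
  M: 0 + 1(60.28) = 60.28
  Q: 0 + 1(27.65) = 27.65

27.7 mol/min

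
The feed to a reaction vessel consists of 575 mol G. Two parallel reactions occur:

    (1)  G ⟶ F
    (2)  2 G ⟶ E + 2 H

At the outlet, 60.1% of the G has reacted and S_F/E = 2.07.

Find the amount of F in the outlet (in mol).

Conversion of G: G consumed = 0.601 × 575 = 345.6 mol = 1ξ₁ + 2ξ₂.
Selectivity: 1ξ₁ / (1ξ₂) = 2.07 → ξ₁ = 2.07 ξ₂.
Substitute: (1·2.07 + 2) ξ₂ = 345.6 → ξ₂ = 84.91 mol, ξ₁ = 175.8 mol.
Outlet amounts (n = n₀ + Σ ν·ξ):
  G: 575 − 1(175.8) − 2(84.91) = 229.4
  F: 0 + 1(175.8) = 175.8
  E: 0 + 1(84.91) = 84.91
  H: 0 + 2(84.91) = 169.8

176 mol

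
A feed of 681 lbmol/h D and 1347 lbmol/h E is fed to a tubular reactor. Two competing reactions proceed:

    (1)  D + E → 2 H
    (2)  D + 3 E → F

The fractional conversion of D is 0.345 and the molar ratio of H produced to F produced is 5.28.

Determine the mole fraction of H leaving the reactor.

Conversion of D: D consumed = 0.345 × 681 = 234.9 lbmol/h = 1ξ₁ + 1ξ₂.
Selectivity: 2ξ₁ / (1ξ₂) = 5.28 → ξ₁ = 2.64 ξ₂.
Substitute: (1·2.64 + 1) ξ₂ = 234.9 → ξ₂ = 64.55 lbmol/h, ξ₁ = 170.4 lbmol/h.
Outlet amounts (n = n₀ + Σ ν·ξ):
  D: 681 − 1(170.4) − 1(64.55) = 446.1
  E: 1347 − 1(170.4) − 3(64.55) = 983
  H: 0 + 2(170.4) = 340.8
  F: 0 + 1(64.55) = 64.55
Total out = 1834 lbmol/h; y_H = 340.8 / 1834 = 0.1858.

0.186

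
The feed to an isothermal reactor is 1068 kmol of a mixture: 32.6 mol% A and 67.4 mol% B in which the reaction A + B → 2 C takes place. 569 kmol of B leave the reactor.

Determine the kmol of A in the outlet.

For B: n = n₀ − 1ξ → 569 = 719.8 − 1ξ, giving ξ = 150.8 kmol.
Outlet amounts (n = n₀ + ν ξ):
  A: 348.2 − 1(150.8) = 197.3
  B: 719.8 − 1(150.8) = 569
  C: 0 + 2(150.8) = 301.7

197 kmol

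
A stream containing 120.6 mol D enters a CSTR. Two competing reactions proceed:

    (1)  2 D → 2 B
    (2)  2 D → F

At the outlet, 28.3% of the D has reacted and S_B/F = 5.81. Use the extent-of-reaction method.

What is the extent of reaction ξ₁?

Conversion of D: D consumed = 0.283 × 120.6 = 34.13 mol = 2ξ₁ + 2ξ₂.
Selectivity: 2ξ₁ / (1ξ₂) = 5.81 → ξ₁ = 2.905 ξ₂.
Substitute: (2·2.905 + 2) ξ₂ = 34.13 → ξ₂ = 4.37 mol, ξ₁ = 12.69 mol.
Outlet amounts (n = n₀ + Σ ν·ξ):
  D: 120.6 − 2(12.69) − 2(4.37) = 86.47
  B: 0 + 2(12.69) = 25.39
  F: 0 + 1(4.37) = 4.37

ξ₁ = 12.7 mol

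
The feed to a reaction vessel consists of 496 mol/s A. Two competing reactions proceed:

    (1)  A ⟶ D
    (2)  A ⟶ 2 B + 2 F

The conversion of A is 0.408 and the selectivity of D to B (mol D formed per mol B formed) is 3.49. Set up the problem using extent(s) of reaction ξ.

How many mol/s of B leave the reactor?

50.7 mol/s

Conversion of A: A consumed = 0.408 × 496 = 202.4 mol/s = 1ξ₁ + 1ξ₂.
Selectivity: 1ξ₁ / (2ξ₂) = 3.49 → ξ₁ = 6.98 ξ₂.
Substitute: (1·6.98 + 1) ξ₂ = 202.4 → ξ₂ = 25.36 mol/s, ξ₁ = 177 mol/s.
Outlet amounts (n = n₀ + Σ ν·ξ):
  A: 496 − 1(177) − 1(25.36) = 293.6
  D: 0 + 1(177) = 177
  B: 0 + 2(25.36) = 50.72
  F: 0 + 2(25.36) = 50.72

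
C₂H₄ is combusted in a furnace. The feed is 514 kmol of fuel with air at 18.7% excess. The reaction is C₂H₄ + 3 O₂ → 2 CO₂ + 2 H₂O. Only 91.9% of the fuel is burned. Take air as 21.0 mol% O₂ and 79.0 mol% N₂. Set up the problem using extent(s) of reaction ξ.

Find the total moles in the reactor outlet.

9230 kmol

Stoichiometric O₂ = 3 × 514 = 1542 kmol; O₂ fed = 1542 × 1.187 = 1830 kmol.
N₂ fed = 1830 × 79/21 = 6886 kmol.
Fuel reacted = 0.919 × 514 → ξ = 472.4 kmol.
Outlet (n = n₀ + ν ξ):
  C₂H₄: 514 − 1(472.4) = 41.63
  O₂: 1830 − 3(472.4) = 413.3
  N₂: 6886 (inert)
  CO₂: 0 + 2(472.4) = 944.7
  H₂O: 0 + 2(472.4) = 944.7
Total out = 41.63 + 413.3 + 6886 + 944.7 + 944.7 = 9230 kmol.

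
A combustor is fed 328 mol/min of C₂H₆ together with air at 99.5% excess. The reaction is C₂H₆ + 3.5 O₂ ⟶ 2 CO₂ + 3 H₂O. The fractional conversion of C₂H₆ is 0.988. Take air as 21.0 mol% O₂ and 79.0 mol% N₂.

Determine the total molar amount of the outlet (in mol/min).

Stoichiometric O₂ = 3.5 × 328 = 1148 mol/min; O₂ fed = 1148 × 1.995 = 2290 mol/min.
N₂ fed = 2290 × 79/21 = 8616 mol/min.
Fuel reacted = 0.988 × 328 → ξ = 324.1 mol/min.
Outlet (n = n₀ + ν ξ):
  C₂H₆: 328 − 1(324.1) = 3.936
  O₂: 2290 − 3.5(324.1) = 1156
  N₂: 8616 (inert)
  CO₂: 0 + 2(324.1) = 648.1
  H₂O: 0 + 3(324.1) = 972.2
Total out = 3.936 + 1156 + 8616 + 648.1 + 972.2 = 11400 mol/min.

11400 mol/min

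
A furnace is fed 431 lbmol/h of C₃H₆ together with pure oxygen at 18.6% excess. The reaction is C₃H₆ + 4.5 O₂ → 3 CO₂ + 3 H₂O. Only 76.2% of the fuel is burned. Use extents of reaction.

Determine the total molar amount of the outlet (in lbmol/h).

2900 lbmol/h

Stoichiometric O₂ = 4.5 × 431 = 1940 lbmol/h; O₂ fed = 1940 × 1.186 = 2300 lbmol/h.
Fuel reacted = 0.762 × 431 → ξ = 328.4 lbmol/h.
Outlet (n = n₀ + ν ξ):
  C₃H₆: 431 − 1(328.4) = 102.6
  O₂: 2300 − 4.5(328.4) = 822.3
  CO₂: 0 + 3(328.4) = 985.3
  H₂O: 0 + 3(328.4) = 985.3
Total out = 102.6 + 822.3 + 985.3 + 985.3 = 2895 lbmol/h.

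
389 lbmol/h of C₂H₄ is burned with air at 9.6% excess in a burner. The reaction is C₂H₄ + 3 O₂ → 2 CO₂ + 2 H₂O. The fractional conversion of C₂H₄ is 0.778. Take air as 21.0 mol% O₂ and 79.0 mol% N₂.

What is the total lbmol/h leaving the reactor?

Stoichiometric O₂ = 3 × 389 = 1167 lbmol/h; O₂ fed = 1167 × 1.096 = 1279 lbmol/h.
N₂ fed = 1279 × 79/21 = 4812 lbmol/h.
Fuel reacted = 0.778 × 389 → ξ = 302.6 lbmol/h.
Outlet (n = n₀ + ν ξ):
  C₂H₄: 389 − 1(302.6) = 86.36
  O₂: 1279 − 3(302.6) = 371.1
  N₂: 4812 (inert)
  CO₂: 0 + 2(302.6) = 605.3
  H₂O: 0 + 2(302.6) = 605.3
Total out = 86.36 + 371.1 + 4812 + 605.3 + 605.3 = 6480 lbmol/h.

6480 lbmol/h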